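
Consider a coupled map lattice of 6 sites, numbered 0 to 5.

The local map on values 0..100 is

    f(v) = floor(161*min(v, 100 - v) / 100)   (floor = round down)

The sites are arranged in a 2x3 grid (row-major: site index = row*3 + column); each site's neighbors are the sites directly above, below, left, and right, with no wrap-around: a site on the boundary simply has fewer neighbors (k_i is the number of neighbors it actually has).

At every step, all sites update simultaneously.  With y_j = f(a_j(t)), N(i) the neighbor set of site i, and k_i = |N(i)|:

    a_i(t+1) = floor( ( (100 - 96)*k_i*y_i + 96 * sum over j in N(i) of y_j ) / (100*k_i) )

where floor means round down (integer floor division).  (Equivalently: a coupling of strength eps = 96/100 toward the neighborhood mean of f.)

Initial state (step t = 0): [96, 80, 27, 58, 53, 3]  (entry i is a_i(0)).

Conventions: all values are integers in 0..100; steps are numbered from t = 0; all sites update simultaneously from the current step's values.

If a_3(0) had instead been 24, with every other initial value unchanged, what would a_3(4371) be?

Simulating step by step:
t=0: [96, 80, 27, 24, 53, 3]
t=1: [33, 40, 19, 40, 26, 56]
t=2: [63, 42, 65, 47, 65, 36]
t=3: [70, 57, 61, 58, 65, 56]
t=4: [67, 55, 69, 52, 68, 59]
t=5: [73, 51, 68, 53, 70, 50]
t=6: [75, 48, 77, 46, 76, 50]
t=7: [74, 39, 76, 40, 75, 39]
t=8: [62, 40, 61, 41, 61, 39]
t=9: [64, 61, 62, 61, 63, 62]
t=10: [61, 59, 61, 58, 61, 60]
t=11: [66, 62, 64, 62, 65, 62]
t=12: [60, 55, 60, 55, 60, 56]
t=13: [71, 64, 70, 64, 71, 64]
t=14: [56, 47, 56, 46, 56, 47]
t=15: [74, 70, 74, 70, 74, 70]
t=16: [47, 41, 47, 41, 47, 41]
t=17: [66, 74, 66, 74, 66, 74]
t=18: [41, 53, 41, 53, 41, 53]
t=19: [74, 66, 74, 66, 74, 66]
t=20: [53, 41, 53, 41, 53, 41]
t=21: [66, 74, 66, 74, 66, 74]

Answer: a_3(4371) = 66
Key observation: The state at step 17, [66, 74, 66, 74, 66, 74], reappears at step 21: the system is in a cycle of period 4 from step 17 on.  Therefore the state at step 4371 equals the state at step 17 + ((4371 - 17) mod 4) = 19, which is [74, 66, 74, 66, 74, 66].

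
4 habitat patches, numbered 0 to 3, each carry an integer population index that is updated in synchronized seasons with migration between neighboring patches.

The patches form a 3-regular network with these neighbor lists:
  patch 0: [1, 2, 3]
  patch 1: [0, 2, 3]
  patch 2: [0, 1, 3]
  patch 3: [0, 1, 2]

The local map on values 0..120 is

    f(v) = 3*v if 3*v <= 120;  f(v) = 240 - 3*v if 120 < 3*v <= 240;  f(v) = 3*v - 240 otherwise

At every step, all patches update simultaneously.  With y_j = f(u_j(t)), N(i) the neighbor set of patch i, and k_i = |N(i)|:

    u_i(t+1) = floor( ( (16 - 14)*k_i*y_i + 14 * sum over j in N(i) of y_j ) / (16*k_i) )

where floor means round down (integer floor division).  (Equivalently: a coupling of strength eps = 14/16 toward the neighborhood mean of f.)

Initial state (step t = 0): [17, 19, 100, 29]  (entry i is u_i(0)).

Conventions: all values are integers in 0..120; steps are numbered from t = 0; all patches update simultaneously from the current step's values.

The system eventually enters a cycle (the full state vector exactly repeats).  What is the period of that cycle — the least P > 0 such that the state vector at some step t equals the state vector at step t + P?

Answer: 4
Key observation: The state at step 6, [54, 54, 54, 54], reappears at step 10 — and no state repeats earlier — so the cycle the system enters has period 4.

Derivation:
t=0: [17, 19, 100, 29]
t=1: [65, 64, 64, 59]
t=2: [52, 51, 51, 49]
t=3: [88, 87, 87, 86]
t=4: [20, 21, 21, 21]
t=5: [62, 62, 62, 62]
t=6: [54, 54, 54, 54]
t=7: [78, 78, 78, 78]
t=8: [6, 6, 6, 6]
t=9: [18, 18, 18, 18]
t=10: [54, 54, 54, 54]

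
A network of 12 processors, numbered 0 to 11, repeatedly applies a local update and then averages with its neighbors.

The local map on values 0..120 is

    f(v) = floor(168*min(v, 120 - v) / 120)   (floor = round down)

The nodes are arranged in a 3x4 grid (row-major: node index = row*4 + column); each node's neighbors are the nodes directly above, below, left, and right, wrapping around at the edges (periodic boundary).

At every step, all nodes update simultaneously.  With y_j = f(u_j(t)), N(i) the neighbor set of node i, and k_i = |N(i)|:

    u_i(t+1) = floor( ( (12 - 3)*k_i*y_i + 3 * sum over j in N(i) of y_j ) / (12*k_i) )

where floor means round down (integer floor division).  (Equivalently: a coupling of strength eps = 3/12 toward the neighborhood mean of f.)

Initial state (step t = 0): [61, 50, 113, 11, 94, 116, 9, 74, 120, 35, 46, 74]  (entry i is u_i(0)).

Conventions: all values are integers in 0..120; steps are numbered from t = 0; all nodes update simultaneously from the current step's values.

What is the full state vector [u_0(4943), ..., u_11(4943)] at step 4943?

Answer: [60, 79, 77, 58, 58, 80, 79, 58, 60, 79, 77, 58]
Key observation: The state at step 23, [60, 79, 77, 58, 58, 80, 79, 58, 60, 79, 77, 58], reappears at step 27: the system is in a cycle of period 4 from step 23 on.  Therefore the state at step 4943 equals the state at step 23 + ((4943 - 23) mod 4) = 23, which is [60, 79, 77, 58, 58, 80, 79, 58, 60, 79, 77, 58].

Derivation:
t=0: [61, 50, 113, 11, 94, 116, 9, 74, 120, 35, 46, 74]
t=1: [69, 61, 16, 24, 36, 14, 17, 55, 14, 45, 56, 56]
t=2: [64, 72, 30, 40, 49, 27, 29, 69, 30, 59, 70, 71]
t=3: [73, 65, 46, 58, 65, 43, 43, 67, 50, 75, 67, 65]
t=4: [67, 73, 66, 78, 74, 62, 62, 73, 70, 64, 72, 76]
t=5: [71, 68, 73, 60, 66, 78, 78, 65, 69, 76, 68, 62]
t=6: [69, 69, 66, 81, 73, 60, 60, 76, 71, 62, 70, 79]
t=7: [69, 72, 73, 57, 66, 81, 81, 62, 68, 79, 71, 58]
t=8: [71, 65, 65, 77, 73, 56, 57, 78, 71, 59, 67, 79]
t=9: [67, 76, 75, 61, 65, 77, 77, 59, 68, 80, 73, 59]
t=10: [73, 61, 64, 80, 75, 60, 61, 80, 72, 58, 65, 80]
t=11: [65, 80, 77, 57, 64, 82, 79, 58, 66, 80, 76, 58]
t=12: [75, 57, 60, 77, 76, 55, 58, 79, 74, 57, 61, 79]
t=13: [63, 78, 81, 61, 62, 76, 79, 58, 64, 78, 80, 59]
t=14: [77, 59, 56, 80, 79, 61, 58, 79, 77, 59, 57, 80]
t=15: [60, 80, 77, 57, 58, 80, 79, 58, 60, 80, 77, 57]
t=16: [81, 58, 60, 78, 79, 57, 58, 79, 81, 58, 60, 78]
t=17: [56, 79, 82, 59, 58, 78, 79, 58, 56, 79, 82, 59]
t=18: [77, 58, 55, 79, 79, 59, 58, 79, 77, 58, 55, 79]
t=19: [60, 79, 76, 58, 58, 80, 79, 58, 60, 79, 76, 58]
t=20: [81, 58, 61, 79, 79, 57, 58, 79, 81, 58, 61, 79]
t=21: [56, 79, 80, 58, 58, 78, 79, 58, 56, 79, 80, 58]
t=22: [77, 58, 57, 79, 79, 59, 58, 79, 77, 58, 57, 79]
t=23: [60, 79, 77, 58, 58, 80, 79, 58, 60, 79, 77, 58]
t=24: [81, 58, 60, 79, 79, 57, 58, 79, 81, 58, 60, 79]
t=25: [56, 79, 81, 58, 58, 78, 79, 58, 56, 79, 81, 58]
t=26: [77, 58, 56, 79, 79, 59, 58, 79, 77, 58, 56, 79]
t=27: [60, 79, 77, 58, 58, 80, 79, 58, 60, 79, 77, 58]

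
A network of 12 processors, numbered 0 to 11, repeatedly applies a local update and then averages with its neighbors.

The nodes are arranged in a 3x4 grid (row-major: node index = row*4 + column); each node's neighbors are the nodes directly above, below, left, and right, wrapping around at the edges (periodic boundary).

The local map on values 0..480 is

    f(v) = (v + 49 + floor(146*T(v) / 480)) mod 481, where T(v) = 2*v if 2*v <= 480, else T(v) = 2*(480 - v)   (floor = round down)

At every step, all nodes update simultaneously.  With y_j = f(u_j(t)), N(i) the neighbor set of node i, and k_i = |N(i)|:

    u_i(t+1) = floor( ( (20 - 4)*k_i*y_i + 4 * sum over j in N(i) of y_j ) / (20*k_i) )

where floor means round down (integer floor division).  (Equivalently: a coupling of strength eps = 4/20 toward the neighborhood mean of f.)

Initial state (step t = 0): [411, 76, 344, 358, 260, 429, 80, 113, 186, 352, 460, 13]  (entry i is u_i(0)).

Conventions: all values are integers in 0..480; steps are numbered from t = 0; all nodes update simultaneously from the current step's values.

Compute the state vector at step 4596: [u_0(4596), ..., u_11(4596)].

Answer: [423, 107, 351, 413, 338, 419, 91, 66, 191, 352, 416, 76]
Key observation: The state at step 20, [423, 107, 351, 413, 338, 419, 91, 66, 191, 352, 416, 76], reappears at step 24: the system is in a cycle of period 4 from step 20 on.  Therefore the state at step 4596 equals the state at step 20 + ((4596 - 20) mod 4) = 20, which is [423, 107, 351, 413, 338, 419, 91, 66, 191, 352, 416, 76].

Derivation:
t=0: [411, 76, 344, 358, 260, 429, 80, 113, 186, 352, 460, 13]
t=1: [64, 186, 399, 39, 384, 85, 180, 218, 328, 411, 91, 86]
t=2: [167, 297, 62, 126, 68, 183, 310, 351, 393, 75, 184, 208]
t=3: [297, 414, 194, 267, 183, 336, 435, 445, 61, 193, 333, 360]
t=4: [413, 100, 337, 398, 329, 415, 90, 68, 175, 342, 414, 55]
t=5: [67, 216, 399, 51, 401, 84, 188, 167, 319, 408, 81, 135]
t=6: [175, 335, 65, 142, 69, 186, 315, 291, 394, 76, 175, 267]
t=7: [310, 427, 199, 290, 184, 341, 435, 430, 66, 195, 325, 409]
t=8: [418, 104, 344, 407, 331, 417, 90, 64, 183, 345, 413, 71]
t=9: [70, 222, 402, 55, 403, 86, 187, 163, 331, 410, 82, 157]
t=10: [180, 344, 67, 149, 70, 189, 313, 289, 400, 78, 178, 295]
t=11: [317, 431, 202, 300, 186, 345, 435, 431, 69, 198, 330, 419]
t=12: [421, 106, 347, 410, 334, 419, 91, 65, 187, 350, 415, 74]
t=13: [72, 225, 403, 57, 404, 87, 189, 165, 336, 413, 83, 161]
t=14: [183, 347, 67, 152, 71, 190, 316, 292, 403, 79, 180, 301]
t=15: [321, 432, 203, 305, 188, 347, 436, 432, 70, 200, 333, 421]
t=16: [422, 107, 349, 412, 337, 419, 91, 66, 189, 352, 416, 75]
t=17: [73, 227, 404, 58, 405, 87, 189, 166, 338, 413, 83, 162]
t=18: [185, 350, 68, 154, 71, 190, 316, 293, 404, 79, 180, 302]
t=19: [324, 434, 205, 307, 189, 347, 436, 433, 71, 200, 333, 422]
t=20: [423, 107, 351, 413, 338, 419, 91, 66, 191, 352, 416, 76]
t=21: [73, 227, 405, 58, 406, 87, 189, 167, 342, 413, 83, 164]
t=22: [185, 350, 68, 154, 72, 190, 316, 294, 405, 79, 180, 305]
t=23: [324, 434, 205, 307, 189, 347, 436, 434, 71, 200, 333, 423]
t=24: [423, 107, 351, 413, 338, 419, 91, 66, 191, 352, 416, 76]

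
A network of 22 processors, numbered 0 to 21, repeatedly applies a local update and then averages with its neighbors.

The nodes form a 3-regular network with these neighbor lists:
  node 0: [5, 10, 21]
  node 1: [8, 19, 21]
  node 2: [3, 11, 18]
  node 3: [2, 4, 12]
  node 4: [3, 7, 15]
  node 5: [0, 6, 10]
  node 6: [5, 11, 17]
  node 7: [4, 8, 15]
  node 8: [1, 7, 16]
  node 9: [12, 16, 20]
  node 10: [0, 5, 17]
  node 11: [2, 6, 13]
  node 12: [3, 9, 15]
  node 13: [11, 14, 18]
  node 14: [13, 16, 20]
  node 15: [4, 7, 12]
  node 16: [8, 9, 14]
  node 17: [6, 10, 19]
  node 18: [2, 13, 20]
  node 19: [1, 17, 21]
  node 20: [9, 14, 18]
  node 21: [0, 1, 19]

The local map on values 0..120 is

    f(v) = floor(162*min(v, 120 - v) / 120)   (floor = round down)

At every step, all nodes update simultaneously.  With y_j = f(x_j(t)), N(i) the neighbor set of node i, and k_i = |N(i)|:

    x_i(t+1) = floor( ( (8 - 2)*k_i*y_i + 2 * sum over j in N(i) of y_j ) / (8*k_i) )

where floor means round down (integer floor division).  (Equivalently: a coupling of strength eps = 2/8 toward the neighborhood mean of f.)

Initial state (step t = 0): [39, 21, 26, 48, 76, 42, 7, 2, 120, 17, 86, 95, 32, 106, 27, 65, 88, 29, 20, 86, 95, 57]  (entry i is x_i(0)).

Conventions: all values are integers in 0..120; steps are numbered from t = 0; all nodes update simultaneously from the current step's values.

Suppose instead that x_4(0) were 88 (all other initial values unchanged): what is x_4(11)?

Answer: x_4(11) = 69
Key observation: This trace re-runs the system from the modified initial state.

Derivation:
t=0: [39, 21, 26, 48, 88, 42, 7, 2, 120, 17, 86, 95, 32, 106, 27, 65, 88, 29, 20, 86, 95, 57]
t=1: [53, 31, 36, 58, 43, 50, 17, 11, 6, 26, 46, 29, 45, 21, 34, 62, 37, 37, 27, 45, 31, 67]
t=2: [69, 42, 48, 72, 57, 63, 29, 22, 14, 38, 62, 37, 60, 31, 43, 69, 44, 48, 36, 58, 40, 67]
t=3: [69, 55, 61, 66, 70, 72, 45, 35, 25, 54, 75, 48, 76, 43, 56, 66, 54, 64, 49, 74, 53, 70]
t=4: [66, 69, 76, 71, 66, 63, 61, 49, 40, 70, 62, 64, 62, 60, 73, 68, 69, 71, 66, 64, 71, 67]
t=5: [72, 67, 62, 66, 70, 76, 77, 65, 57, 67, 76, 74, 75, 78, 65, 70, 66, 68, 71, 73, 66, 71]
t=6: [63, 70, 75, 71, 68, 59, 59, 73, 75, 70, 60, 62, 62, 58, 72, 67, 72, 67, 66, 64, 71, 66]
t=7: [76, 67, 63, 66, 69, 78, 78, 64, 61, 67, 79, 76, 75, 76, 65, 70, 63, 72, 71, 73, 66, 72]
t=8: [58, 70, 73, 71, 68, 56, 56, 74, 77, 70, 56, 60, 62, 60, 72, 67, 75, 62, 66, 63, 71, 64]
t=9: [77, 67, 65, 67, 69, 75, 75, 63, 59, 67, 75, 79, 75, 78, 65, 70, 60, 77, 71, 75, 66, 74]
t=10: [58, 70, 71, 70, 68, 59, 59, 74, 78, 71, 59, 57, 62, 58, 72, 67, 79, 58, 66, 60, 71, 62]
t=11: [78, 68, 67, 68, 69, 78, 78, 62, 57, 66, 78, 75, 75, 76, 64, 70, 56, 78, 71, 79, 66, 77]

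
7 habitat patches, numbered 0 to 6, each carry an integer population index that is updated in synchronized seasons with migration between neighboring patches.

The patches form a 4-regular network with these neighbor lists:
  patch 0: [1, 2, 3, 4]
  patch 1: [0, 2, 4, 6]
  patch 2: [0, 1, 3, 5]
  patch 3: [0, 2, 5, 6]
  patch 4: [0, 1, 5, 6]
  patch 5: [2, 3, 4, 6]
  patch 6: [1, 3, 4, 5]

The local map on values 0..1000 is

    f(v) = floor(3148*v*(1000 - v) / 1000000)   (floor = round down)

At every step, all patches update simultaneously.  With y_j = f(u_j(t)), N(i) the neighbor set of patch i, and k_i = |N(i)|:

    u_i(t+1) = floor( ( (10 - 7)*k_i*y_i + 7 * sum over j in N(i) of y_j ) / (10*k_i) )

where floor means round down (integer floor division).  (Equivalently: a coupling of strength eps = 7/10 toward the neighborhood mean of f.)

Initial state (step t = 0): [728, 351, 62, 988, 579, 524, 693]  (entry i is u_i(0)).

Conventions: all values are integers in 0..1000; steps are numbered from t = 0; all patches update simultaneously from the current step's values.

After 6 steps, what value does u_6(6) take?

Simulating step by step:
t=0: [728, 351, 62, 988, 579, 524, 693]
t=1: [485, 607, 433, 406, 719, 525, 604]
t=2: [746, 740, 770, 769, 728, 746, 738]
t=3: [589, 598, 579, 580, 607, 589, 599]
t=4: [760, 757, 763, 763, 756, 760, 757]
t=5: [574, 576, 572, 572, 577, 574, 576]
t=6: [769, 768, 769, 769, 768, 769, 768]

Answer: u_6(6) = 768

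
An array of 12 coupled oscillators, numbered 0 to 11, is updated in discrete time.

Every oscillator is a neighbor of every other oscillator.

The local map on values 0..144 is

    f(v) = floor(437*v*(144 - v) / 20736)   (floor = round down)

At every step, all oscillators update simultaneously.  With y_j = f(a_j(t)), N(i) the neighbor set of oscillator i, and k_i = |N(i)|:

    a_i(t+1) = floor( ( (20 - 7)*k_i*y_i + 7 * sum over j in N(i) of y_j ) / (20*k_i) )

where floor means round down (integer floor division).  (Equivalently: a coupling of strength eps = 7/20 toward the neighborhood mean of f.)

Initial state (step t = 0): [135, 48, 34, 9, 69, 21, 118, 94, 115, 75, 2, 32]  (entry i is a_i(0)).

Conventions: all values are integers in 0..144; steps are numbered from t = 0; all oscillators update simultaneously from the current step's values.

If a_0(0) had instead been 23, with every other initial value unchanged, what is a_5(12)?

Answer: a_5(12) = 101
Key observation: This trace re-runs the system from the modified initial state.

Derivation:
t=0: [23, 48, 34, 9, 69, 21, 118, 94, 115, 75, 2, 32]
t=1: [62, 86, 75, 42, 94, 60, 66, 88, 70, 94, 29, 73]
t=2: [104, 103, 106, 94, 99, 104, 105, 102, 106, 99, 81, 106]
t=3: [88, 88, 86, 95, 91, 88, 87, 90, 86, 91, 100, 86]
t=4: [102, 102, 103, 99, 101, 102, 103, 101, 103, 101, 95, 103]
t=5: [90, 90, 88, 92, 90, 90, 88, 90, 88, 90, 95, 88]
t=6: [101, 101, 102, 100, 101, 101, 102, 101, 102, 101, 99, 102]
t=7: [90, 90, 90, 91, 90, 90, 90, 90, 90, 90, 92, 90]
t=8: [101, 101, 101, 101, 101, 101, 101, 101, 101, 101, 100, 101]
t=9: [91, 91, 91, 91, 91, 91, 91, 91, 91, 91, 91, 91]
t=10: [101, 101, 101, 101, 101, 101, 101, 101, 101, 101, 101, 101]
t=11: [91, 91, 91, 91, 91, 91, 91, 91, 91, 91, 91, 91]
t=12: [101, 101, 101, 101, 101, 101, 101, 101, 101, 101, 101, 101]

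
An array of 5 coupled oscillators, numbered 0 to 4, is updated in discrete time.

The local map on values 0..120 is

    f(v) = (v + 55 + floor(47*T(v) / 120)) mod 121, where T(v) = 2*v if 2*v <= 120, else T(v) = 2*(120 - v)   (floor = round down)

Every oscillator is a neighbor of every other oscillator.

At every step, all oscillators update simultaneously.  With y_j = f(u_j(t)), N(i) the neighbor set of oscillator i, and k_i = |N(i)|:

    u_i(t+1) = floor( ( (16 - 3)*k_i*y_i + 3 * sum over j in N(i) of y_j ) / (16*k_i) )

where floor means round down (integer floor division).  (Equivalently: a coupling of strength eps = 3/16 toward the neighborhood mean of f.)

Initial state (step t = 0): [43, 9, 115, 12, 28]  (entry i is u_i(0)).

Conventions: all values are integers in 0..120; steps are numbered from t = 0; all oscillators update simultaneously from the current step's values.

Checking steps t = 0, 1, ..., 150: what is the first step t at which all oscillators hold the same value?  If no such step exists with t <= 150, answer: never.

Answer: never
Key observation: The state at step 10 reappears at step 13 — the system is in a cycle of period 3 from step 10 on.  No step 0..13 is synchronized, and the cycle repeats forever, so no step up to 150 (or ever) has all oscillators equal.

Derivation:
t=0: [43, 9, 115, 12, 28]  (not all equal)
t=1: [22, 69, 54, 72, 94]  (not all equal)
t=2: [84, 44, 35, 44, 48]  (not all equal)
t=3: [44, 18, 99, 18, 24]  (not all equal)
t=4: [24, 82, 53, 82, 89]  (not all equal)
t=5: [86, 46, 33, 46, 48]  (not all equal)
t=6: [45, 22, 96, 22, 24]  (not all equal)
t=7: [26, 88, 53, 88, 90]  (not all equal)
t=8: [89, 48, 34, 48, 48]  (not all equal)
t=9: [46, 24, 98, 24, 24]  (not all equal)
t=10: [28, 90, 54, 90, 90]  (not all equal)
t=11: [92, 48, 35, 48, 48]  (not all equal)
t=12: [46, 24, 99, 24, 24]  (not all equal)
t=13: [28, 90, 54, 90, 90]  (not all equal)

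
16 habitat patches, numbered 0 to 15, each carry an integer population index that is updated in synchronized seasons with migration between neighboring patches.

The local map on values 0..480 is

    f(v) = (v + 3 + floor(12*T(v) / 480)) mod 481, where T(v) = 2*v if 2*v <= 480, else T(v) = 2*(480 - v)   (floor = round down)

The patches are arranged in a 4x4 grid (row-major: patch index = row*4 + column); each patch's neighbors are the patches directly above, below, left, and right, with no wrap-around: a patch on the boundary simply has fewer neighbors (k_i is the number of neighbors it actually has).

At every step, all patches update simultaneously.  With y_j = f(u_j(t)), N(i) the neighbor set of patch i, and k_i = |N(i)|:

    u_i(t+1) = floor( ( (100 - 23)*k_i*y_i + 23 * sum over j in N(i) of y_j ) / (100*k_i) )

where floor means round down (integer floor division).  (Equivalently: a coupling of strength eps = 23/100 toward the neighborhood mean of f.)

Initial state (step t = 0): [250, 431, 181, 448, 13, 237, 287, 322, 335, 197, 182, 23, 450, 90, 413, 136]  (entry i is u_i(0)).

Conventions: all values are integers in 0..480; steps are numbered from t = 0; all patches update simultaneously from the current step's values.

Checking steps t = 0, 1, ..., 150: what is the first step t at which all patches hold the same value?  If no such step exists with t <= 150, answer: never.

Answer: 34
Key observation: Synchronization is absorbing here: once all patches are equal they stay equal, and step 34 is the first all-equal step.

Derivation:
t=0: [250, 431, 181, 448, 13, 237, 287, 322, 335, 197, 182, 23, 450, 90, 413, 136]  (not all equal)
t=1: [255, 390, 239, 408, 78, 248, 286, 315, 317, 211, 204, 72, 400, 157, 356, 162]  (not all equal)
t=2: [262, 365, 279, 385, 130, 259, 290, 311, 307, 228, 222, 114, 370, 204, 323, 184]  (not all equal)
t=3: [270, 351, 306, 372, 173, 270, 297, 310, 303, 246, 239, 151, 352, 240, 306, 203]  (not all equal)
t=4: [280, 344, 324, 365, 209, 281, 305, 312, 303, 263, 255, 184, 343, 268, 299, 221]  (not all equal)
t=5: [291, 342, 337, 362, 239, 292, 313, 316, 306, 279, 270, 214, 339, 288, 299, 239]  (not all equal)
t=6: [302, 343, 347, 362, 265, 304, 321, 322, 312, 294, 284, 240, 339, 303, 303, 256]  (not all equal)
t=7: [313, 346, 354, 364, 286, 315, 329, 328, 320, 307, 297, 265, 341, 316, 309, 273]  (not all equal)
t=8: [324, 351, 361, 367, 304, 326, 337, 336, 328, 319, 310, 285, 345, 327, 317, 288]  (not all equal)
t=9: [334, 356, 367, 370, 319, 336, 346, 344, 336, 330, 322, 302, 350, 337, 326, 302]  (not all equal)
t=10: [344, 362, 372, 374, 333, 346, 354, 352, 345, 340, 332, 317, 356, 346, 334, 315]  (not all equal)
t=11: [353, 368, 378, 379, 345, 355, 362, 360, 353, 350, 342, 331, 362, 354, 343, 328]  (not all equal)
t=12: [362, 374, 384, 384, 355, 364, 369, 368, 361, 359, 352, 343, 368, 362, 351, 339]  (not all equal)
t=13: [370, 381, 389, 389, 365, 372, 376, 375, 369, 368, 361, 354, 374, 369, 360, 350]  (not all equal)
t=14: [378, 387, 394, 394, 374, 380, 383, 382, 377, 375, 369, 364, 380, 376, 368, 360]  (not all equal)
t=15: [386, 393, 399, 399, 382, 387, 389, 388, 384, 383, 377, 373, 387, 383, 376, 370]  (not all equal)
t=16: [393, 399, 404, 404, 389, 393, 395, 394, 391, 390, 385, 382, 393, 389, 384, 379]  (not all equal)
t=17: [400, 405, 409, 408, 396, 400, 401, 400, 397, 396, 392, 389, 399, 396, 391, 387]  (not all equal)
t=18: [407, 410, 414, 413, 403, 406, 407, 406, 404, 403, 399, 396, 405, 402, 398, 394]  (not all equal)
t=19: [412, 415, 419, 418, 409, 411, 412, 411, 409, 409, 406, 403, 410, 408, 405, 401]  (not all equal)
t=20: [418, 420, 424, 423, 415, 417, 417, 417, 415, 414, 412, 409, 415, 414, 411, 407]  (not all equal)
t=21: [423, 425, 428, 427, 421, 422, 423, 422, 420, 420, 418, 415, 420, 419, 417, 413]  (not all equal)
t=22: [428, 429, 432, 431, 426, 427, 427, 427, 426, 425, 424, 421, 425, 425, 422, 419]  (not all equal)
t=23: [432, 434, 436, 435, 431, 431, 432, 431, 430, 430, 428, 426, 430, 429, 427, 425]  (not all equal)
t=24: [437, 438, 440, 439, 436, 436, 436, 436, 435, 434, 433, 431, 434, 434, 432, 430]  (not all equal)
t=25: [442, 442, 444, 443, 441, 441, 441, 440, 439, 439, 438, 436, 439, 438, 437, 435]  (not all equal)
t=26: [445, 446, 447, 446, 445, 445, 445, 444, 444, 443, 443, 441, 443, 443, 442, 440]  (not all equal)
t=27: [449, 449, 450, 449, 448, 448, 448, 448, 447, 447, 446, 445, 447, 446, 446, 445]  (not all equal)
t=28: [452, 453, 453, 453, 452, 452, 452, 451, 451, 450, 450, 449, 450, 450, 449, 449]  (not all equal)
t=29: [456, 456, 456, 456, 455, 455, 455, 455, 454, 454, 454, 453, 454, 453, 453, 453]  (not all equal)
t=30: [459, 459, 459, 459, 459, 459, 459, 458, 458, 458, 457, 457, 457, 457, 457, 457]  (not all equal)
t=31: [463, 463, 463, 462, 462, 462, 462, 462, 462, 461, 461, 461, 461, 461, 461, 461]  (not all equal)
t=32: [465, 465, 465, 465, 465, 465, 465, 464, 464, 464, 464, 464, 464, 464, 464, 464]  (not all equal)
t=33: [468, 468, 468, 467, 467, 467, 467, 467, 467, 467, 467, 467, 467, 467, 467, 467]  (not all equal)
t=34: [470, 470, 470, 470, 470, 470, 470, 470, 470, 470, 470, 470, 470, 470, 470, 470]  (all equal)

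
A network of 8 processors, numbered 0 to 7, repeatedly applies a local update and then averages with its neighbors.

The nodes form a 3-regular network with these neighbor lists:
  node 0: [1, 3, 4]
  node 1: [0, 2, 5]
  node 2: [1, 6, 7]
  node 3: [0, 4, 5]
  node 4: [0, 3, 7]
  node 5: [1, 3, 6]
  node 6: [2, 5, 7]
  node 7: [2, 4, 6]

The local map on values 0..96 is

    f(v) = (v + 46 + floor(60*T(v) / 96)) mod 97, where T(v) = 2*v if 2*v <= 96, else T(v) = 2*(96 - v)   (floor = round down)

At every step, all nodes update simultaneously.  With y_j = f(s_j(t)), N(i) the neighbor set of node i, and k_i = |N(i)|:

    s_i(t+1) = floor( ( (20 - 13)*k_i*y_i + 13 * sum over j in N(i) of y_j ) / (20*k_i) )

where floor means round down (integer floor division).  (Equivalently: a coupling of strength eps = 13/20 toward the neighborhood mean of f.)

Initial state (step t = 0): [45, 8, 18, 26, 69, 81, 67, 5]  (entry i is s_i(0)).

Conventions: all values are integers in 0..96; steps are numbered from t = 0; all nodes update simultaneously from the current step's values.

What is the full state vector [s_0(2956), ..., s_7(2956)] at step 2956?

Simulating step by step:
t=0: [45, 8, 18, 26, 69, 81, 67, 5]
t=1: [43, 62, 67, 34, 42, 43, 59, 60]
t=2: [41, 49, 53, 37, 41, 44, 51, 51]
t=3: [42, 50, 55, 39, 42, 48, 54, 52]
t=4: [44, 53, 55, 43, 44, 51, 55, 52]
t=5: [48, 53, 55, 48, 49, 53, 55, 53]
t=6: [56, 55, 55, 56, 56, 55, 55, 55]
t=7: [55, 55, 55, 55, 55, 55, 55, 55]
t=8: [55, 55, 55, 55, 55, 55, 55, 55]

Answer: [55, 55, 55, 55, 55, 55, 55, 55]
Key observation: The state at step 7, [55, 55, 55, 55, 55, 55, 55, 55], reappears at step 8: the system is in a cycle of period 1 from step 7 on.  Therefore the state at step 2956 equals the state at step 7 + ((2956 - 7) mod 1) = 7, which is [55, 55, 55, 55, 55, 55, 55, 55].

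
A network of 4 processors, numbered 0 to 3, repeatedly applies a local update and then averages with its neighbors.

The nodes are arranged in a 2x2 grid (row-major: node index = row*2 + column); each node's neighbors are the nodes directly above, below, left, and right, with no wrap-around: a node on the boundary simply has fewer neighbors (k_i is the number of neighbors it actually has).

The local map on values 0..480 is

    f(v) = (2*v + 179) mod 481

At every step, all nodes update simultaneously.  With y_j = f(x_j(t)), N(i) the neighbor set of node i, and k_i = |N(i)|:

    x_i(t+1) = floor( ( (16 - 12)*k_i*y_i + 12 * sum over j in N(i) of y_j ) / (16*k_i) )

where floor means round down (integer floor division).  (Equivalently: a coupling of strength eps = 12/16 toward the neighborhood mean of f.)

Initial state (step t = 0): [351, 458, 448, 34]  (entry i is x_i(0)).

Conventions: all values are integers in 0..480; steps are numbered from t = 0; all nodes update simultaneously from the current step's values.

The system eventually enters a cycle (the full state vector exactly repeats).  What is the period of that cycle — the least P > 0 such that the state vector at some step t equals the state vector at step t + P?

Simulating step by step:
t=0: [351, 458, 448, 34]
t=1: [192, 275, 270, 154]
t=2: [202, 95, 92, 183]
t=3: [300, 154, 153, 290]
t=4: [78, 217, 217, 73]
t=5: [182, 280, 280, 180]
t=6: [209, 109, 109, 208]
t=7: [326, 185, 185, 326]
t=8: [138, 279, 279, 138]
t=9: [305, 405, 405, 305]
t=10: [97, 237, 237, 97]
t=11: [222, 322, 322, 222]
t=12: [292, 192, 192, 292]
t=13: [132, 232, 232, 132]
t=14: [232, 372, 372, 232]
t=15: [372, 232, 232, 372]
t=16: [232, 372, 372, 232]

Answer: 2
Key observation: The state at step 14, [232, 372, 372, 232], reappears at step 16 — and no state repeats earlier — so the cycle the system enters has period 2.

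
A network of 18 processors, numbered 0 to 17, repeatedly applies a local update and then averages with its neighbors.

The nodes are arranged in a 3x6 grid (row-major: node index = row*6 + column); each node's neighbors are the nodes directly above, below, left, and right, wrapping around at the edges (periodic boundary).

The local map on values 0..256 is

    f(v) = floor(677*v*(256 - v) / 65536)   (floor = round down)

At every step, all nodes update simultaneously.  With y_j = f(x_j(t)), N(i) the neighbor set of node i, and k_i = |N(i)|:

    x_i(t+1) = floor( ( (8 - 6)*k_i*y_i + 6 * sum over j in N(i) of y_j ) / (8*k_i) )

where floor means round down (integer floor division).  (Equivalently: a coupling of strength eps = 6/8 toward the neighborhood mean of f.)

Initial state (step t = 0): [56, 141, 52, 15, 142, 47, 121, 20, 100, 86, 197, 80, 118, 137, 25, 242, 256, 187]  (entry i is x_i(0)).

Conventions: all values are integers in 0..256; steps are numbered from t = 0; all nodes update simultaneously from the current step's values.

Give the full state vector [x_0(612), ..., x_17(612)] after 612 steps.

Simulating step by step:
t=0: [56, 141, 52, 15, 142, 47, 121, 20, 100, 86, 197, 80, 118, 137, 25, 242, 256, 187]
t=1: [142, 124, 106, 95, 90, 130, 131, 136, 109, 103, 116, 134, 151, 124, 103, 54, 85, 110]
t=2: [167, 167, 163, 150, 159, 164, 167, 168, 164, 153, 160, 167, 166, 166, 154, 146, 149, 163]
t=3: [153, 153, 157, 161, 159, 155, 153, 153, 157, 160, 159, 154, 154, 154, 158, 163, 160, 156]
t=4: [161, 161, 159, 158, 159, 161, 162, 161, 159, 158, 159, 161, 161, 161, 159, 157, 158, 160]
t=5: [157, 158, 158, 159, 158, 158, 157, 158, 158, 159, 158, 158, 157, 158, 159, 159, 159, 158]
t=6: [159, 159, 159, 159, 159, 159, 159, 159, 159, 159, 159, 159, 159, 159, 159, 159, 159, 159]
t=7: [159, 159, 159, 159, 159, 159, 159, 159, 159, 159, 159, 159, 159, 159, 159, 159, 159, 159]

Answer: [159, 159, 159, 159, 159, 159, 159, 159, 159, 159, 159, 159, 159, 159, 159, 159, 159, 159]
Key observation: The state at step 6, [159, 159, 159, 159, 159, 159, 159, 159, 159, 159, 159, 159, 159, 159, 159, 159, 159, 159], reappears at step 7: the system is in a cycle of period 1 from step 6 on.  Therefore the state at step 612 equals the state at step 6 + ((612 - 6) mod 1) = 6, which is [159, 159, 159, 159, 159, 159, 159, 159, 159, 159, 159, 159, 159, 159, 159, 159, 159, 159].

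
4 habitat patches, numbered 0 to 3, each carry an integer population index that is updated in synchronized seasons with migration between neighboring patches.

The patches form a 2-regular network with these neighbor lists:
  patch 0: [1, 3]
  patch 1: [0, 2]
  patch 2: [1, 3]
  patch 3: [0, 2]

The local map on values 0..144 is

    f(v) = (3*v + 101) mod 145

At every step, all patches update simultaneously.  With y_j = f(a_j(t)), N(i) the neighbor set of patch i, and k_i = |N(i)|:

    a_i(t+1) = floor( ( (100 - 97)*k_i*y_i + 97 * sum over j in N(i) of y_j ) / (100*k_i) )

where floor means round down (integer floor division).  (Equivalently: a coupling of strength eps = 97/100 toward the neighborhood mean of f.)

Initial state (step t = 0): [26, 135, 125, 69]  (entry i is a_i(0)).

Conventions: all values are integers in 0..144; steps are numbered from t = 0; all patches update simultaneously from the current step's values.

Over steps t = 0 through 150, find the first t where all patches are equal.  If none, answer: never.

Simulating step by step:
t=0: [26, 135, 125, 69]  (not all equal)
t=1: [44, 38, 44, 36]  (not all equal)
t=2: [67, 87, 67, 87]  (not all equal)
t=3: [70, 13, 70, 13]  (not all equal)
t=4: [136, 24, 136, 24]  (not all equal)
t=5: [29, 72, 29, 72]  (not all equal)
t=6: [27, 42, 27, 42]  (not all equal)
t=7: [80, 38, 80, 38]  (not all equal)
t=8: [69, 51, 69, 51]  (not all equal)
t=9: [106, 20, 106, 20]  (not all equal)
t=10: [19, 125, 19, 125]  (not all equal)
t=11: [40, 13, 40, 13]  (not all equal)
t=12: [138, 77, 138, 77]  (not all equal)
t=13: [43, 78, 43, 78]  (not all equal)
t=14: [46, 83, 46, 83]  (not all equal)
t=15: [61, 92, 61, 92]  (not all equal)
t=16: [88, 137, 88, 137]  (not all equal)
t=17: [76, 75, 76, 75]  (not all equal)
t=18: [36, 38, 36, 38]  (not all equal)
t=19: [69, 64, 69, 64]  (not all equal)
t=20: [3, 17, 3, 17]  (not all equal)
t=21: [10, 106, 10, 106]  (not all equal)
t=22: [129, 130, 129, 130]  (not all equal)
t=23: [55, 53, 55, 53]  (not all equal)
t=24: [115, 120, 115, 120]  (not all equal)
t=25: [25, 11, 25, 11]  (not all equal)
t=26: [130, 34, 130, 34]  (not all equal)
t=27: [57, 56, 57, 56]  (not all equal)
t=28: [124, 126, 124, 126]  (not all equal)
t=29: [43, 38, 43, 38]  (not all equal)
t=30: [70, 84, 70, 84]  (not all equal)
t=31: [61, 22, 61, 22]  (not all equal)
t=32: [25, 135, 25, 135]  (not all equal)
t=33: [69, 32, 69, 32]  (not all equal)
t=34: [50, 19, 50, 19]  (not all equal)
t=35: [15, 103, 15, 103]  (not all equal)
t=36: [116, 4, 116, 4]  (not all equal)
t=37: [110, 16, 110, 16]  (not all equal)
t=38: [8, 136, 8, 136]  (not all equal)
t=39: [75, 123, 75, 123]  (not all equal)
t=40: [35, 35, 35, 35]  (all equal)

Answer: 40
Key observation: Synchronization is absorbing here: once all patches are equal they stay equal, and step 40 is the first all-equal step.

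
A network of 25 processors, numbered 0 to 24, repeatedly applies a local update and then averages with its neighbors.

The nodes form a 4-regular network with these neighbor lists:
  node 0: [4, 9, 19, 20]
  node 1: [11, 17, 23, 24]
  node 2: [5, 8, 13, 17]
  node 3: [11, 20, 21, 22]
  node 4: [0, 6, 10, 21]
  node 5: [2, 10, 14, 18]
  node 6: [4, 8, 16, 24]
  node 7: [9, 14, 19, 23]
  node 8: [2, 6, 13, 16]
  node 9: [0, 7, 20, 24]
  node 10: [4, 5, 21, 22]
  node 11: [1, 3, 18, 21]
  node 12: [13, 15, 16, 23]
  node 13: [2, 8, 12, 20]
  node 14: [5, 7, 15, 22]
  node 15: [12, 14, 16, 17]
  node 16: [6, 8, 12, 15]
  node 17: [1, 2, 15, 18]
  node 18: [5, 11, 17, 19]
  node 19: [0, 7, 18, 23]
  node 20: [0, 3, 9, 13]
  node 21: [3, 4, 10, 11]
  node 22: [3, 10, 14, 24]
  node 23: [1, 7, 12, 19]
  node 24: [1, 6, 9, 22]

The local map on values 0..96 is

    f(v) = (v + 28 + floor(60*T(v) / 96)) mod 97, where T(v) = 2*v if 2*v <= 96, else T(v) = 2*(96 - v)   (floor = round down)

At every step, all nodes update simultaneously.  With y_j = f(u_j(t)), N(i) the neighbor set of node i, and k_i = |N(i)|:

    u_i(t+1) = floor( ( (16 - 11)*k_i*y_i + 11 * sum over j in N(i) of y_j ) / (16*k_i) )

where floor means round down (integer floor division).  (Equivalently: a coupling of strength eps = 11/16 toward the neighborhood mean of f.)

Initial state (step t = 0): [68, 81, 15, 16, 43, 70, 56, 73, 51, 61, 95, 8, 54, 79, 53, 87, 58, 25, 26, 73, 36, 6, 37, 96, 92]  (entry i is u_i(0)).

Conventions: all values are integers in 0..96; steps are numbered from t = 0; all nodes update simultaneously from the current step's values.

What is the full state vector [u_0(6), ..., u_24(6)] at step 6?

Answer: [57, 71, 72, 33, 60, 73, 46, 15, 57, 29, 63, 58, 64, 67, 21, 45, 55, 69, 76, 47, 48, 46, 24, 55, 22]

Derivation:
t=0: [68, 81, 15, 16, 43, 70, 56, 73, 51, 61, 95, 8, 54, 79, 53, 87, 58, 25, 26, 73, 36, 6, 37, 96, 92]
t=1: [28, 41, 51, 39, 32, 46, 33, 32, 40, 29, 28, 52, 32, 35, 30, 42, 35, 61, 60, 40, 31, 41, 31, 30, 28]
t=2: [48, 51, 28, 16, 37, 55, 22, 53, 17, 60, 38, 29, 24, 13, 40, 32, 12, 31, 33, 45, 36, 32, 50, 38, 49]
t=3: [28, 37, 55, 45, 27, 34, 53, 29, 68, 32, 20, 47, 48, 60, 26, 28, 56, 23, 29, 26, 37, 33, 35, 37, 44]
t=4: [61, 31, 38, 21, 62, 51, 44, 61, 35, 40, 41, 36, 42, 32, 61, 69, 46, 65, 64, 76, 32, 40, 40, 44, 20]
t=5: [26, 25, 19, 33, 29, 30, 35, 31, 17, 31, 26, 26, 25, 10, 32, 32, 27, 25, 30, 33, 23, 31, 41, 25, 35]
t=6: [57, 71, 72, 33, 60, 73, 46, 15, 57, 29, 63, 58, 64, 67, 21, 45, 55, 69, 76, 47, 48, 46, 24, 55, 22]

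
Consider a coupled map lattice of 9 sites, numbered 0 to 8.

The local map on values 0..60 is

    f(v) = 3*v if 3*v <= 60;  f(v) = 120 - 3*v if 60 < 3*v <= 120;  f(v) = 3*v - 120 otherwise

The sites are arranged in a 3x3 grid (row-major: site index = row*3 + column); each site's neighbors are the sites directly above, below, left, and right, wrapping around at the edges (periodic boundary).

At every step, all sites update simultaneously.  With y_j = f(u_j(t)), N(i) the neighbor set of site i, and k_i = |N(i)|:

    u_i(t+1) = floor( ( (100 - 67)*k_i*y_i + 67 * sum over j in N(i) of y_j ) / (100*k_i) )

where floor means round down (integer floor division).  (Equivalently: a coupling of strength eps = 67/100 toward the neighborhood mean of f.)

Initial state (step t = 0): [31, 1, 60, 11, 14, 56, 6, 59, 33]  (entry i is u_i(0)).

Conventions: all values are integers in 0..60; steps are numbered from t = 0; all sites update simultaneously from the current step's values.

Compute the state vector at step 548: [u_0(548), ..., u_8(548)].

Simulating step by step:
t=0: [31, 1, 60, 11, 14, 56, 6, 59, 33]
t=1: [28, 32, 36, 33, 37, 41, 29, 32, 37]
t=2: [26, 21, 16, 20, 15, 9, 25, 20, 15]
t=3: [49, 51, 44, 46, 49, 42, 49, 51, 45]
t=4: [23, 27, 17, 20, 23, 14, 24, 27, 18]
t=5: [49, 45, 47, 51, 46, 50, 50, 45, 47]
t=6: [25, 18, 22, 28, 21, 25, 25, 19, 23]
t=7: [46, 53, 50, 44, 50, 48, 46, 53, 50]
t=8: [22, 32, 28, 19, 28, 25, 22, 32, 28]
t=9: [46, 33, 38, 50, 37, 42, 46, 33, 38]
t=10: [18, 15, 10, 18, 16, 10, 18, 15, 10]
t=11: [48, 44, 36, 48, 44, 37, 48, 44, 36]
t=12: [19, 14, 13, 19, 13, 13, 19, 14, 13]
t=13: [51, 43, 42, 50, 43, 42, 51, 43, 42]
t=14: [23, 12, 11, 23, 12, 10, 23, 12, 11]
t=15: [45, 38, 36, 44, 37, 35, 45, 38, 36]
t=16: [12, 9, 12, 13, 9, 12, 12, 9, 12]
t=17: [34, 30, 34, 35, 30, 34, 34, 30, 34]
t=18: [19, 25, 20, 19, 25, 19, 19, 25, 20]
t=19: [55, 49, 56, 54, 49, 55, 55, 49, 56]
t=20: [41, 33, 43, 40, 32, 42, 41, 33, 43]
t=21: [6, 16, 9, 6, 15, 9, 6, 16, 9]
t=22: [24, 38, 29, 24, 38, 28, 24, 38, 29]
t=23: [38, 17, 31, 38, 18, 31, 38, 17, 31]
t=24: [17, 39, 27, 17, 40, 28, 17, 39, 27]
t=25: [40, 16, 34, 39, 15, 33, 40, 16, 34]
t=26: [11, 34, 20, 12, 34, 21, 11, 34, 20]
t=27: [35, 27, 47, 35, 27, 47, 35, 27, 47]
t=28: [20, 31, 23, 20, 31, 23, 20, 31, 23]
t=29: [52, 36, 48, 52, 36, 48, 52, 36, 48]
t=30: [29, 18, 24, 29, 18, 24, 29, 18, 24]
t=31: [39, 49, 46, 39, 49, 46, 39, 49, 46]
t=32: [9, 21, 16, 9, 21, 16, 9, 21, 16]
t=33: [35, 50, 45, 35, 50, 45, 35, 50, 45]
t=34: [17, 24, 17, 17, 24, 17, 17, 24, 17]
t=35: [50, 49, 50, 50, 49, 50, 50, 49, 50]
t=36: [29, 28, 29, 29, 28, 29, 29, 28, 29]
t=37: [33, 34, 33, 33, 34, 33, 33, 34, 33]
t=38: [20, 19, 20, 20, 19, 20, 20, 19, 20]
t=39: [59, 58, 59, 59, 58, 59, 59, 58, 59]
t=40: [56, 55, 56, 56, 55, 56, 56, 55, 56]
t=41: [47, 46, 47, 47, 46, 47, 47, 46, 47]
t=42: [20, 19, 20, 20, 19, 20, 20, 19, 20]

Answer: [56, 55, 56, 56, 55, 56, 56, 55, 56]
Key observation: The state at step 38, [20, 19, 20, 20, 19, 20, 20, 19, 20], reappears at step 42: the system is in a cycle of period 4 from step 38 on.  Therefore the state at step 548 equals the state at step 38 + ((548 - 38) mod 4) = 40, which is [56, 55, 56, 56, 55, 56, 56, 55, 56].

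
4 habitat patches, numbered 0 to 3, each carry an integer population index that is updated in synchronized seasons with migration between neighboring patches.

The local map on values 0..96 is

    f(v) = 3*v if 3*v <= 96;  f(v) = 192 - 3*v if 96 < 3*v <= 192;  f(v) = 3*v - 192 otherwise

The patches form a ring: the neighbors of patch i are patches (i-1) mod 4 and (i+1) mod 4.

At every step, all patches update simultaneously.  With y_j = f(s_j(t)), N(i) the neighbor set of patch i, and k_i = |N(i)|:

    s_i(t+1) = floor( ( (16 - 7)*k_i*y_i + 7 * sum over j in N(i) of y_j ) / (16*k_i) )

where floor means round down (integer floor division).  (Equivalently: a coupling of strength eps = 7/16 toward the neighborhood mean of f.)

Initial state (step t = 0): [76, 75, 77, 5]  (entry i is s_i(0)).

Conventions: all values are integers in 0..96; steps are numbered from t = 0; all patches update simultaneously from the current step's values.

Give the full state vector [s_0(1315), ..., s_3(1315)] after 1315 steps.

Answer: [43, 70, 70, 43]
Key observation: The state at step 20, [53, 27, 27, 53], reappears at step 22: the system is in a cycle of period 2 from step 20 on.  Therefore the state at step 1315 equals the state at step 20 + ((1315 - 20) mod 2) = 21, which is [43, 70, 70, 43].

Derivation:
t=0: [76, 75, 77, 5]
t=1: [30, 34, 32, 24]
t=2: [86, 91, 89, 81]
t=3: [66, 76, 71, 59]
t=4: [14, 26, 22, 14]
t=5: [49, 67, 63, 47]
t=6: [38, 15, 14, 39]
t=7: [70, 51, 49, 68]
t=8: [21, 35, 36, 20]
t=9: [67, 81, 79, 65]
t=10: [16, 40, 37, 13]
t=11: [51, 68, 69, 50]
t=12: [33, 18, 20, 35]
t=13: [83, 63, 64, 82]
t=14: [44, 14, 12, 42]
t=15: [57, 44, 43, 58]
t=16: [28, 52, 52, 28]
t=17: [73, 46, 46, 73]
t=18: [32, 48, 48, 32]
t=19: [85, 58, 58, 85]
t=20: [53, 27, 27, 53]
t=21: [43, 70, 70, 43]
t=22: [53, 27, 27, 53]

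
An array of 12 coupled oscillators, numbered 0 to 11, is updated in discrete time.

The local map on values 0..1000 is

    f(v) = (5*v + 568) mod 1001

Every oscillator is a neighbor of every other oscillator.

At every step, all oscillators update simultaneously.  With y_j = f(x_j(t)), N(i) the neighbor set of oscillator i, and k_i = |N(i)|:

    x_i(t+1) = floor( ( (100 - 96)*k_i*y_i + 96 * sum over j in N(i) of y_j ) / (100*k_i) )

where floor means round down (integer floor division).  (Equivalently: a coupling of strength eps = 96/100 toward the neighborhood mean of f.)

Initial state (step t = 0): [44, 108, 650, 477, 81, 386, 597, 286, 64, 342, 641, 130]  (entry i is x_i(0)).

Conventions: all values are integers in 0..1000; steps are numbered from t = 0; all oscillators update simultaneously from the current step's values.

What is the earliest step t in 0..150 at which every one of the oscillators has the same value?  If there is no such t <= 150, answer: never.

Answer: 4
Key observation: Synchronization is absorbing here: once all oscillators are equal they stay equal, and step 4 is the first all-equal step.

Derivation:
t=0: [44, 108, 650, 477, 81, 386, 597, 286, 64, 342, 641, 130]  (not all equal)
t=1: [645, 678, 644, 638, 637, 659, 657, 636, 641, 670, 646, 672]  (not all equal)
t=2: [826, 818, 826, 827, 828, 822, 823, 828, 827, 820, 825, 819]  (not all equal)
t=3: [683, 685, 683, 683, 683, 684, 684, 683, 683, 685, 684, 685]  (not all equal)
t=4: [983, 983, 983, 983, 983, 983, 983, 983, 983, 983, 983, 983]  (all equal)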